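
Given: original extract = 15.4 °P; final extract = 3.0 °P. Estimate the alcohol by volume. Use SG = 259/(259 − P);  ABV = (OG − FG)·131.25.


OG = 259/(259 − 15.4) = 1.0632
FG = 259/(259 − 3.0) = 1.0117
ABV = (1.0632 − 1.0117)·131.25

6.7593 % ABV


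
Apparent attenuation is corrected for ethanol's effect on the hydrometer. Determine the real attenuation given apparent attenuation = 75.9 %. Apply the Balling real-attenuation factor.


RA = AA · 0.8192
RA = 75.9 · 0.8192

62.1773 %


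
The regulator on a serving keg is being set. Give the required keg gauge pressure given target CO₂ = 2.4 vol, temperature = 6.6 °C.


psi = vols/(0.01821 + 0.09011·e^(−0.04·T)) − 14.695
psi = 2.4/(0.01821 + 0.09011·e^(−0.04·6.6)) − 14.695

12.7612 psi


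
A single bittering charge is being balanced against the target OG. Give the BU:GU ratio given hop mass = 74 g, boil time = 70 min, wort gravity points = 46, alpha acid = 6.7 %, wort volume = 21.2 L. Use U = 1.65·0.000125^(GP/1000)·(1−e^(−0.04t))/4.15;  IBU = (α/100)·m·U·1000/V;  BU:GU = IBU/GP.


U = 1.65·0.000125^(46/1000)·(1−e^(−0.04·70))/4.15 = 0.2470
IBU = (6.7/100)·74·0.2470·1000/21.2 = 57.7588
BU:GU = 57.7588/46

1.2556


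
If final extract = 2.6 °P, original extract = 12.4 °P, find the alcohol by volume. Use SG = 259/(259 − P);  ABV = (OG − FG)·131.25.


OG = 259/(259 − 12.4) = 1.0503
FG = 259/(259 − 2.6) = 1.0101
ABV = (1.0503 − 1.0101)·131.25

5.2688 % ABV


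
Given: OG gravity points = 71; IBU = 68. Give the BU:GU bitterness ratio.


BU:GU = IBU / OG_points
BU:GU = 68 / 71

0.9577


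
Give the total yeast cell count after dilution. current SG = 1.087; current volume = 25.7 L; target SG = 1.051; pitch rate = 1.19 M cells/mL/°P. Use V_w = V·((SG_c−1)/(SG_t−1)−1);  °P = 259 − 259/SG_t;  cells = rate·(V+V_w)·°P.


V_w = 25.7·((1.087−1)/(1.051−1)−1) = 18.1412
V_final = 25.7 + 18.1412 = 43.8412
°P = 259 − 259/1.051 = 12.5680
cells = 1.19·43.8412·12.5680

655.6867 billion cells


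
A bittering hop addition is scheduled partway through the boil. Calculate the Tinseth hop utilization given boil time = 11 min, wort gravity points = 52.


U = 1.65·0.000125^(GP/1000) · (1 − e^(−0.04·t))/4.15
bigness = 1.65·0.000125^(52/1000) = 1.0340
boil_factor = (1 − e^(−0.04·11))/4.15 = 0.0858
U = 1.0340 · 0.0858

0.0887


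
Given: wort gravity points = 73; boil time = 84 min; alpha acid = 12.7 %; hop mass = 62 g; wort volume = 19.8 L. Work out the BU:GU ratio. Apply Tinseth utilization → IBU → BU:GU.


U = 1.65·0.000125^(GP/1000)·(1−e^(−0.04t))/4.15;  IBU = (α/100)·m·U·1000/V;  BU:GU = IBU/GP
U = 1.65·0.000125^(73/1000)·(1−e^(−0.04·84))/4.15 = 0.1991
IBU = (12.7/100)·62·0.1991·1000/19.8 = 79.1930
BU:GU = 79.1930/73

1.0848


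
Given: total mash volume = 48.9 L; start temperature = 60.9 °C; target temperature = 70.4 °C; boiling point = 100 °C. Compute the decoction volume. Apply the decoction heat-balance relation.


V_dec = V_total·(T_target − T_start)/(T_boil − T_start)
V_dec = 48.9·(70.4 − 60.9)/(100 − 60.9)

11.8811 L


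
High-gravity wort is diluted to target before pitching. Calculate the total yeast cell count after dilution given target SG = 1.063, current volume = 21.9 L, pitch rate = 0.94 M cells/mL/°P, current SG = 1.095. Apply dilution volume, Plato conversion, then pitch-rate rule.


V_w = V·((SG_c−1)/(SG_t−1)−1);  °P = 259 − 259/SG_t;  cells = rate·(V+V_w)·°P
V_w = 21.9·((1.095−1)/(1.063−1)−1) = 11.1238
V_final = 21.9 + 11.1238 = 33.0238
°P = 259 − 259/1.063 = 15.3500
cells = 0.94·33.0238·15.3500

476.4991 billion cells


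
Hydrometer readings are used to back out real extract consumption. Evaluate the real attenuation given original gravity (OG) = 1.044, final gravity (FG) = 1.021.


AA = (OG−FG)/(OG−1)·100;  RA = AA·0.8192
AA = (1.044 − 1.021)/(1.044 − 1)·100 = 52.2727
RA = 52.2727·0.8192

42.8218 %


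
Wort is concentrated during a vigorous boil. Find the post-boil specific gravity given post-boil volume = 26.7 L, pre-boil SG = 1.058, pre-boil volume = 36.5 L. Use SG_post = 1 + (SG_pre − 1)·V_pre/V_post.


pts_pre = (1.058 − 1)·1000 = 58.0000
pts_post = 58.0000·36.5/26.7 = 79.2884
SG_post = 1 + 79.2884/1000

1.0793


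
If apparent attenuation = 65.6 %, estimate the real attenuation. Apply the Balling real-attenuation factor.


RA = AA · 0.8192
RA = 65.6 · 0.8192

53.7395 %


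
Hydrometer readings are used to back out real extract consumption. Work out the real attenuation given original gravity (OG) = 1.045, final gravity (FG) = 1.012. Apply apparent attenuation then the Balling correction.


AA = (OG−FG)/(OG−1)·100;  RA = AA·0.8192
AA = (1.045 − 1.012)/(1.045 − 1)·100 = 73.3333
RA = 73.3333·0.8192

60.0747 %


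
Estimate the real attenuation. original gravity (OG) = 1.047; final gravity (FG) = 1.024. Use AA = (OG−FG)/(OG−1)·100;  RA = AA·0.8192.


AA = (1.047 − 1.024)/(1.047 − 1)·100 = 48.9362
RA = 48.9362·0.8192

40.0885 %


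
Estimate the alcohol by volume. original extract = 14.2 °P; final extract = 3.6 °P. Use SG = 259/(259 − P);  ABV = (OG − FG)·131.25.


OG = 259/(259 − 14.2) = 1.0580
FG = 259/(259 − 3.6) = 1.0141
ABV = (1.0580 − 1.0141)·131.25

5.7633 % ABV


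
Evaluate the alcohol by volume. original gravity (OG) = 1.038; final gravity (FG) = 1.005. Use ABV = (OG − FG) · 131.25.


ABV = (1.038 − 1.005) · 131.25

4.3313 % ABV


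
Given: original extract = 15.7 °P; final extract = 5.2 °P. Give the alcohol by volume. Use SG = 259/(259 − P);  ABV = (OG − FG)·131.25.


OG = 259/(259 − 15.7) = 1.0645
FG = 259/(259 − 5.2) = 1.0205
ABV = (1.0645 − 1.0205)·131.25

5.7804 % ABV


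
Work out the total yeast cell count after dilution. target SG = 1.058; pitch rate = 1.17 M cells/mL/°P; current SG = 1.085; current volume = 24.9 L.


V_w = V·((SG_c−1)/(SG_t−1)−1);  °P = 259 − 259/SG_t;  cells = rate·(V+V_w)·°P
V_w = 24.9·((1.085−1)/(1.058−1)−1) = 11.5914
V_final = 24.9 + 11.5914 = 36.4914
°P = 259 − 259/1.058 = 14.1985
cells = 1.17·36.4914·14.1985

606.2032 billion cells


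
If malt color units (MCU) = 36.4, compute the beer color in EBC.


SRM = 1.4922·MCU^0.6859;  EBC = SRM·1.97
SRM = 1.4922·36.4^0.6859 = 17.5625
EBC = 17.5625·1.97

34.5981 EBC


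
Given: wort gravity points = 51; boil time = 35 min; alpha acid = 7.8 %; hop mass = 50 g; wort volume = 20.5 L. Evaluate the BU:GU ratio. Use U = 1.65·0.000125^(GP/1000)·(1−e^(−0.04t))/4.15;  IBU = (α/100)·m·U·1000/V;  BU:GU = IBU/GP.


U = 1.65·0.000125^(51/1000)·(1−e^(−0.04·35))/4.15 = 0.1894
IBU = (7.8/100)·50·0.1894·1000/20.5 = 36.0343
BU:GU = 36.0343/51

0.7066


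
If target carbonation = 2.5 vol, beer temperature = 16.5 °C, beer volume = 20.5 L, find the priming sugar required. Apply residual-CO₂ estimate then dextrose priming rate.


residual = 14.695·(0.01821 + 0.09011·e^(−0.04·T));  sugar = (target − residual)·4.0·V
residual = 14.695·(0.01821 + 0.09011·e^(−0.04·16.5)) = 0.9520
sugar = (2.5 − 0.9520)·4.0·20.5

126.9366 g


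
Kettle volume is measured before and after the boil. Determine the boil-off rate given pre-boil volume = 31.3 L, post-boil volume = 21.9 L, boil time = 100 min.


rate = (V_pre − V_post) / (t_min/60)
rate = (31.3 − 21.9) / (100/60)

5.6400 L/hr


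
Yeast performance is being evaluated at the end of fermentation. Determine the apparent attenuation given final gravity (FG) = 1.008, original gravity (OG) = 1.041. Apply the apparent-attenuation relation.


AA = (OG − FG)/(OG − 1) · 100
AA = (1.041 − 1.008)/(1.041 − 1) · 100

80.4878 %


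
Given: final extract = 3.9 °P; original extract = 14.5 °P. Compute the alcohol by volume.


SG = 259/(259 − P);  ABV = (OG − FG)·131.25
OG = 259/(259 − 14.5) = 1.0593
FG = 259/(259 − 3.9) = 1.0153
ABV = (1.0593 − 1.0153)·131.25

5.7772 % ABV


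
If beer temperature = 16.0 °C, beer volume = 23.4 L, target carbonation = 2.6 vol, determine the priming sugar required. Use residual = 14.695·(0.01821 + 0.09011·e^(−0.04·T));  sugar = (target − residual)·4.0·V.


residual = 14.695·(0.01821 + 0.09011·e^(−0.04·16.0)) = 0.9658
sugar = (2.6 − 0.9658)·4.0·23.4

152.9594 g


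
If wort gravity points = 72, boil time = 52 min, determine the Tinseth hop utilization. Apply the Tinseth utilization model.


U = 1.65·0.000125^(GP/1000) · (1 − e^(−0.04·t))/4.15
bigness = 1.65·0.000125^(72/1000) = 0.8639
boil_factor = (1 − e^(−0.04·52))/4.15 = 0.2109
U = 0.8639 · 0.2109

0.1822


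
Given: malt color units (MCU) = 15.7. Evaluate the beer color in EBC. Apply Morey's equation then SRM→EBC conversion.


SRM = 1.4922·MCU^0.6859;  EBC = SRM·1.97
SRM = 1.4922·15.7^0.6859 = 9.8649
EBC = 9.8649·1.97

19.4339 EBC


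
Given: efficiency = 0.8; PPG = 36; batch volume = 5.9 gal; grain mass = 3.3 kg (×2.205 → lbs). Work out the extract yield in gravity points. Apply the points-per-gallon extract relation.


points = lbs × PPG × eff / vol
lbs = 3.3 × 2.205 = 7.2765
points = 7.2765 × 36 × 0.8 / 5.9

35.5192 points


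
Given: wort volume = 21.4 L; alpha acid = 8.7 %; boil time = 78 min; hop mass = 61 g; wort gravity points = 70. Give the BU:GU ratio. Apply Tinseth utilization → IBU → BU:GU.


U = 1.65·0.000125^(GP/1000)·(1−e^(−0.04t))/4.15;  IBU = (α/100)·m·U·1000/V;  BU:GU = IBU/GP
U = 1.65·0.000125^(70/1000)·(1−e^(−0.04·78))/4.15 = 0.2026
IBU = (8.7/100)·61·0.2026·1000/21.4 = 50.2390
BU:GU = 50.2390/70

0.7177


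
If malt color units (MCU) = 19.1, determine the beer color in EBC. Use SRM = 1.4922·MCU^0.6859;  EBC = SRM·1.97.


SRM = 1.4922·19.1^0.6859 = 11.2846
EBC = 11.2846·1.97

22.2307 EBC


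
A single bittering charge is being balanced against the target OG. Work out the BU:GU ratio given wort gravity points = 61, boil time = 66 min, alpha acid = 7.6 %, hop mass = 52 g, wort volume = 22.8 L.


U = 1.65·0.000125^(GP/1000)·(1−e^(−0.04t))/4.15;  IBU = (α/100)·m·U·1000/V;  BU:GU = IBU/GP
U = 1.65·0.000125^(61/1000)·(1−e^(−0.04·66))/4.15 = 0.2134
IBU = (7.6/100)·52·0.2134·1000/22.8 = 36.9893
BU:GU = 36.9893/61

0.6064


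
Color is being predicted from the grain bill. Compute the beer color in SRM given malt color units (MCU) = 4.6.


SRM = 1.4922 · MCU^0.6859
SRM = 1.4922 · 4.6^0.6859

4.2502 SRM


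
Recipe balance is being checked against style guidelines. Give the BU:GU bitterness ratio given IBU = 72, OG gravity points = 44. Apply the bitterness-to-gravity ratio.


BU:GU = IBU / OG_points
BU:GU = 72 / 44

1.6364


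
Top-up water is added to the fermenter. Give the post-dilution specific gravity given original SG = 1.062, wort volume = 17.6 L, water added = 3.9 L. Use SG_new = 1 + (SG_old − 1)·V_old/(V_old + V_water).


pts = (1.062 − 1)·1000·17.6/(17.6 + 3.9) = 50.7535
SG_new = 1 + 50.7535/1000

1.0508


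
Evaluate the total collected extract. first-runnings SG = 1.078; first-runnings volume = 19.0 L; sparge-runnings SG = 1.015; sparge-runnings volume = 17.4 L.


total = Σ (SG_i − 1)·1000·V_i
first = (1.078 − 1)·1000·19.0 = 1482.0000
sparge = (1.015 − 1)·1000·17.4 = 261.0000
total = 1482.0000 + 261.0000

1743.0000 gravity·L


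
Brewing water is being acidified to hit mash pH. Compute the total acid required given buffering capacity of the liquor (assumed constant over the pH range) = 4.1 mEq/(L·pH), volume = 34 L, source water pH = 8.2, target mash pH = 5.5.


acid = buffering capacity · (pH_source − pH_target) · V
acid = 4.1 · (8.2 − 5.5) · 34

376.3800 mEq


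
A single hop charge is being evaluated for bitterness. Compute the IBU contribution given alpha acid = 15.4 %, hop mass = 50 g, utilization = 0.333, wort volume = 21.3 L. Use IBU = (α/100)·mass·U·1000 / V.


IBU = (15.4/100)·50·0.333·1000 / 21.3

120.3803 IBU


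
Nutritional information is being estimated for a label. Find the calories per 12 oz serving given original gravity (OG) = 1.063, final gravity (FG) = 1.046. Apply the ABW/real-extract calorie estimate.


ABW = (OG−FG)·131.25·0.79/FG;  °P = 259 − 259/SG (for OG→OE and FG→AE);  RE = 0.1808·OE + 0.8192·AE;  Cal = (6.9·ABW + 4·(RE−0.1))·FG·3.55
ABW = (1.063 − 1.046)·131.25·0.79/1.046 = 1.6852
OE = 259 − 259/1.063 = 15.3500 °P
AE = 259 − 259/1.046 = 11.3901 °P
RE = 0.1808·15.3500 + 0.8192·11.3901 = 12.1060 °P
Cal = (6.9·1.6852 + 4·(12.1060−0.1))·1.046·3.55

221.5046 kcal


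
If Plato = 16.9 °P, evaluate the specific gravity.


SG = 259/(259 − P)
SG = 259/(259 − 16.9)

1.0698


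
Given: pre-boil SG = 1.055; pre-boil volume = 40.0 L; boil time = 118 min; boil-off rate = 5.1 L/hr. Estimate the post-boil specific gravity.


V_post = V_pre − rate·(t/60);  SG_post = 1 + (SG_pre−1)·V_pre/V_post
V_post = 40.0 − 5.1·(118/60) = 29.9700
SG_post = 1 + (1.055 − 1)·40.0/29.9700

1.0734


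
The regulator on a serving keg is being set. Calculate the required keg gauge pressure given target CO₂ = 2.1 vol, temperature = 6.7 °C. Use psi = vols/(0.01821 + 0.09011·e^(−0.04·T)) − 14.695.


psi = 2.1/(0.01821 + 0.09011·e^(−0.04·6.7)) − 14.695

9.4053 psi


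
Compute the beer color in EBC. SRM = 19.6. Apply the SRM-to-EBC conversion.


EBC = SRM · 1.97
EBC = 19.6 · 1.97

38.6120 EBC


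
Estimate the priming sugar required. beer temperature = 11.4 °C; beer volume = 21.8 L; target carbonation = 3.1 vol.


residual = 14.695·(0.01821 + 0.09011·e^(−0.04·T));  sugar = (target − residual)·4.0·V
residual = 14.695·(0.01821 + 0.09011·e^(−0.04·11.4)) = 1.1069
sugar = (3.1 − 1.1069)·4.0·21.8

173.8009 g


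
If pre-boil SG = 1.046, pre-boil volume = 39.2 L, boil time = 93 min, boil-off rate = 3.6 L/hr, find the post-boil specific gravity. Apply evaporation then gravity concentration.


V_post = V_pre − rate·(t/60);  SG_post = 1 + (SG_pre−1)·V_pre/V_post
V_post = 39.2 − 3.6·(93/60) = 33.6200
SG_post = 1 + (1.046 − 1)·39.2/33.6200

1.0536


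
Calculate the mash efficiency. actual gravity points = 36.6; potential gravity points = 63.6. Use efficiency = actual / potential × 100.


efficiency = 36.6 / 63.6 × 100

57.5472 %


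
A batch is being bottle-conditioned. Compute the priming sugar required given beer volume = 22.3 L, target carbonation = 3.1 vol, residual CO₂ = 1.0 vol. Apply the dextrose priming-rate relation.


sugar = (target − residual)·4.0·V
sugar = (3.1 − 1.0)·4.0·22.3

187.3200 g


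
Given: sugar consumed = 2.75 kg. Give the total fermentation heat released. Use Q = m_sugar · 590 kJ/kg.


Q = 2.75 · 590

1622.5000 kJ


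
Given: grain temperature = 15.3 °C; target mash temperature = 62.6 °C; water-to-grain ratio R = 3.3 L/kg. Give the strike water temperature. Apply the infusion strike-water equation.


T_strike = (0.41/R)·(T_mash − T_grain) + T_mash
T_strike = (0.41/3.3)·(62.6 − 15.3) + 62.6

68.4767 °C


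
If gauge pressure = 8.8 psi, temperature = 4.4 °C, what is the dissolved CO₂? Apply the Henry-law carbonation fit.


vols = (P + 14.695)·(0.01821 + 0.09011·e^(−0.04·T))
vols = (8.8 + 14.695)·(0.01821 + 0.09011·e^(−0.04·4.4))

2.2033 volumes


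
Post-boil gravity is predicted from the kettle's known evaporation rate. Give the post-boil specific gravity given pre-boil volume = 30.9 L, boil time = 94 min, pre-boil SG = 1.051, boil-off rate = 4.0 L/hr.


V_post = V_pre − rate·(t/60);  SG_post = 1 + (SG_pre−1)·V_pre/V_post
V_post = 30.9 − 4.0·(94/60) = 24.6333
SG_post = 1 + (1.051 − 1)·30.9/24.6333

1.0640


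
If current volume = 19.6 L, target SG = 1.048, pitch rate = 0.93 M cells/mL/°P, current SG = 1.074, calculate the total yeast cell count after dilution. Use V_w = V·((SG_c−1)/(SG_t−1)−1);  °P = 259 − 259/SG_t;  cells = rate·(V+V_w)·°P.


V_w = 19.6·((1.074−1)/(1.048−1)−1) = 10.6167
V_final = 19.6 + 10.6167 = 30.2167
°P = 259 − 259/1.048 = 11.8626
cells = 0.93·30.2167·11.8626

333.3567 billion cells


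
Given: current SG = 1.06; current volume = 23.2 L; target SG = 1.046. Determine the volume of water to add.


V_water = V·((SG_curr − 1)/(SG_target − 1) − 1)
V_water = 23.2·((1.06 − 1)/(1.046 − 1) − 1)

7.0609 L


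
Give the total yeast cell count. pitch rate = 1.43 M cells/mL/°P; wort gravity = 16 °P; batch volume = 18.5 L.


cells (billions) = rate · V_L · °P
cells = 1.43 · 18.5 · 16

423.2800 billion cells


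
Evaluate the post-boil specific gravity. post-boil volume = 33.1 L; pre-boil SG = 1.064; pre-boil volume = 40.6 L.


SG_post = 1 + (SG_pre − 1)·V_pre/V_post
pts_pre = (1.064 − 1)·1000 = 64.0000
pts_post = 64.0000·40.6/33.1 = 78.5015
SG_post = 1 + 78.5015/1000

1.0785


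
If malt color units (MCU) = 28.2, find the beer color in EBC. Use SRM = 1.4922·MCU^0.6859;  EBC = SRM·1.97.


SRM = 1.4922·28.2^0.6859 = 14.7419
EBC = 14.7419·1.97

29.0415 EBC


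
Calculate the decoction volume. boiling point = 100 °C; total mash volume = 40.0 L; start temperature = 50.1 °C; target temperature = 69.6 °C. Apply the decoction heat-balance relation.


V_dec = V_total·(T_target − T_start)/(T_boil − T_start)
V_dec = 40.0·(69.6 − 50.1)/(100 − 50.1)

15.6313 L


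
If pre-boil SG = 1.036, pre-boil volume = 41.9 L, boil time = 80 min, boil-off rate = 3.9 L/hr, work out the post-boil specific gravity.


V_post = V_pre − rate·(t/60);  SG_post = 1 + (SG_pre−1)·V_pre/V_post
V_post = 41.9 − 3.9·(80/60) = 36.7000
SG_post = 1 + (1.036 − 1)·41.9/36.7000

1.0411


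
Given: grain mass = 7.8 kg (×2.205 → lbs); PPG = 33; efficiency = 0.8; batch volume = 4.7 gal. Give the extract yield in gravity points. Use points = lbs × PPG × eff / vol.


lbs = 7.8 × 2.205 = 17.1990
points = 17.1990 × 33 × 0.8 / 4.7

96.6071 points


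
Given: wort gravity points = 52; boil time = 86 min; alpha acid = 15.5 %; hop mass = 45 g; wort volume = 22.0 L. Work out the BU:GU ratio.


U = 1.65·0.000125^(GP/1000)·(1−e^(−0.04t))/4.15;  IBU = (α/100)·m·U·1000/V;  BU:GU = IBU/GP
U = 1.65·0.000125^(52/1000)·(1−e^(−0.04·86))/4.15 = 0.2412
IBU = (15.5/100)·45·0.2412·1000/22.0 = 76.4615
BU:GU = 76.4615/52

1.4704


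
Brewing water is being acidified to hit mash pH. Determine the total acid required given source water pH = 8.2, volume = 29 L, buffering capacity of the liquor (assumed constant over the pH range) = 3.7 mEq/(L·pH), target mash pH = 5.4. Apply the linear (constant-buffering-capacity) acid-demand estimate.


acid = buffering capacity · (pH_source − pH_target) · V
acid = 3.7 · (8.2 − 5.4) · 29

300.4400 mEq


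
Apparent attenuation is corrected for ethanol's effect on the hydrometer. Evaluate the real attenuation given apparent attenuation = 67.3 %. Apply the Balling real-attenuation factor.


RA = AA · 0.8192
RA = 67.3 · 0.8192

55.1322 %


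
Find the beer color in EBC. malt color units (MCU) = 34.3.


SRM = 1.4922·MCU^0.6859;  EBC = SRM·1.97
SRM = 1.4922·34.3^0.6859 = 16.8611
EBC = 16.8611·1.97

33.2163 EBC


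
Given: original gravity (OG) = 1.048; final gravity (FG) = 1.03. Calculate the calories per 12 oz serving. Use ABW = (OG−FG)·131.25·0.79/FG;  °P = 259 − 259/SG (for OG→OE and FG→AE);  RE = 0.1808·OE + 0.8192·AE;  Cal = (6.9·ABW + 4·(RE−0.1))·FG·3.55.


ABW = (1.048 − 1.03)·131.25·0.79/1.03 = 1.8120
OE = 259 − 259/1.048 = 11.8626 °P
AE = 259 − 259/1.03 = 7.5437 °P
RE = 0.1808·11.8626 + 0.8192·7.5437 = 8.3245 °P
Cal = (6.9·1.8120 + 4·(8.3245−0.1))·1.03·3.55

166.0091 kcal


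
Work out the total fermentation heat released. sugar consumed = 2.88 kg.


Q = m_sugar · 590 kJ/kg
Q = 2.88 · 590

1699.2000 kJ


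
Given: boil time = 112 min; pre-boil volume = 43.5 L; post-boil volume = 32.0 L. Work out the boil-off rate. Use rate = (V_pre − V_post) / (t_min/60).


rate = (43.5 − 32.0) / (112/60)

6.1607 L/hr


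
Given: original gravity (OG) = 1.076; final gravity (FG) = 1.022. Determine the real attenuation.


AA = (OG−FG)/(OG−1)·100;  RA = AA·0.8192
AA = (1.076 − 1.022)/(1.076 − 1)·100 = 71.0526
RA = 71.0526·0.8192

58.2063 %


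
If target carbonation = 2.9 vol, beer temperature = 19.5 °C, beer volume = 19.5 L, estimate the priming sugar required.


residual = 14.695·(0.01821 + 0.09011·e^(−0.04·T));  sugar = (target − residual)·4.0·V
residual = 14.695·(0.01821 + 0.09011·e^(−0.04·19.5)) = 0.8746
sugar = (2.9 − 0.8746)·4.0·19.5

157.9811 g


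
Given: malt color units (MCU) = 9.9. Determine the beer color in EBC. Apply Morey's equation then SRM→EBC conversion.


SRM = 1.4922·MCU^0.6859;  EBC = SRM·1.97
SRM = 1.4922·9.9^0.6859 = 7.1901
EBC = 7.1901·1.97

14.1644 EBC


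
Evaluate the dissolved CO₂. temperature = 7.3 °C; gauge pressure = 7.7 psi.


vols = (P + 14.695)·(0.01821 + 0.09011·e^(−0.04·T))
vols = (7.7 + 14.695)·(0.01821 + 0.09011·e^(−0.04·7.3))

1.9148 volumes


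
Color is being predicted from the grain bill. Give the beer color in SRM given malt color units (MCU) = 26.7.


SRM = 1.4922 · MCU^0.6859
SRM = 1.4922 · 26.7^0.6859

14.1994 SRM


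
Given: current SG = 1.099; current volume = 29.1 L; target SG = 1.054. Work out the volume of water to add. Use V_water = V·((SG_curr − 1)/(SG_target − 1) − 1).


V_water = 29.1·((1.099 − 1)/(1.054 − 1) − 1)

24.2500 L


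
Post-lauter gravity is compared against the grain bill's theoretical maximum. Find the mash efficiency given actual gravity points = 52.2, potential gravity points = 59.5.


efficiency = actual / potential × 100
efficiency = 52.2 / 59.5 × 100

87.7311 %


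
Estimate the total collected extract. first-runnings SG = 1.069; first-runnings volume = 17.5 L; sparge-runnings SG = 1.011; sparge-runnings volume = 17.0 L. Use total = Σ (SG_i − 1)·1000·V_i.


first = (1.069 − 1)·1000·17.5 = 1207.5000
sparge = (1.011 − 1)·1000·17.0 = 187.0000
total = 1207.5000 + 187.0000

1394.5000 gravity·L


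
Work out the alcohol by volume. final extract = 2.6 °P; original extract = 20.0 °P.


SG = 259/(259 − P);  ABV = (OG − FG)·131.25
OG = 259/(259 − 20.0) = 1.0837
FG = 259/(259 − 2.6) = 1.0101
ABV = (1.0837 − 1.0101)·131.25

9.6523 % ABV


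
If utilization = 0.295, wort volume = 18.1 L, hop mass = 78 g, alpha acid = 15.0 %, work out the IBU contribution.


IBU = (α/100)·mass·U·1000 / V
IBU = (15.0/100)·78·0.295·1000 / 18.1

190.6906 IBU


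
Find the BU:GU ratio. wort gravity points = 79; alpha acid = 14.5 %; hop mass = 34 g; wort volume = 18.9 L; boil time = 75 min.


U = 1.65·0.000125^(GP/1000)·(1−e^(−0.04t))/4.15;  IBU = (α/100)·m·U·1000/V;  BU:GU = IBU/GP
U = 1.65·0.000125^(79/1000)·(1−e^(−0.04·75))/4.15 = 0.1857
IBU = (14.5/100)·34·0.1857·1000/18.9 = 48.4504
BU:GU = 48.4504/79

0.6133


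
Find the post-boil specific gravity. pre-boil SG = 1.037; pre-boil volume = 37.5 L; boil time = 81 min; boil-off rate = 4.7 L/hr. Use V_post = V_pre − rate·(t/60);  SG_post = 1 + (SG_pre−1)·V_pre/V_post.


V_post = 37.5 − 4.7·(81/60) = 31.1550
SG_post = 1 + (1.037 − 1)·37.5/31.1550

1.0445


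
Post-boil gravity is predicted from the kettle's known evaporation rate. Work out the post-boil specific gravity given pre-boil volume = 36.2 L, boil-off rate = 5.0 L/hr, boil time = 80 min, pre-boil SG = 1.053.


V_post = V_pre − rate·(t/60);  SG_post = 1 + (SG_pre−1)·V_pre/V_post
V_post = 36.2 − 5.0·(80/60) = 29.5333
SG_post = 1 + (1.053 − 1)·36.2/29.5333

1.0650


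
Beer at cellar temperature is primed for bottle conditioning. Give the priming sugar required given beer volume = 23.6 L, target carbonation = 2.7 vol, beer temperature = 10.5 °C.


residual = 14.695·(0.01821 + 0.09011·e^(−0.04·T));  sugar = (target − residual)·4.0·V
residual = 14.695·(0.01821 + 0.09011·e^(−0.04·10.5)) = 1.1376
sugar = (2.7 − 1.1376)·4.0·23.6

147.4872 g


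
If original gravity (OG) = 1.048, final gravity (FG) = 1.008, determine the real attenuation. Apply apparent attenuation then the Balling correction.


AA = (OG−FG)/(OG−1)·100;  RA = AA·0.8192
AA = (1.048 − 1.008)/(1.048 − 1)·100 = 83.3333
RA = 83.3333·0.8192

68.2667 %


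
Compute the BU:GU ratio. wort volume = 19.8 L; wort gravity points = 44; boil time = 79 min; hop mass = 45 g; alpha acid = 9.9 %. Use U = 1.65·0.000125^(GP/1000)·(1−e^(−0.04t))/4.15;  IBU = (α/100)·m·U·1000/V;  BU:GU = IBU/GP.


U = 1.65·0.000125^(44/1000)·(1−e^(−0.04·79))/4.15 = 0.2564
IBU = (9.9/100)·45·0.2564·1000/19.8 = 57.6839
BU:GU = 57.6839/44

1.3110


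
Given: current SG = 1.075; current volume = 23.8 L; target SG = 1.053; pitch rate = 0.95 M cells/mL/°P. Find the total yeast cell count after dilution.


V_w = V·((SG_c−1)/(SG_t−1)−1);  °P = 259 − 259/SG_t;  cells = rate·(V+V_w)·°P
V_w = 23.8·((1.075−1)/(1.053−1)−1) = 9.8792
V_final = 23.8 + 9.8792 = 33.6792
°P = 259 − 259/1.053 = 13.0361
cells = 0.95·33.6792·13.0361

417.0933 billion cells


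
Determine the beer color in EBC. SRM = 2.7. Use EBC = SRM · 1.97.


EBC = 2.7 · 1.97

5.3190 EBC


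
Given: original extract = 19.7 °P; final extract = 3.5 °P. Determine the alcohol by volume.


SG = 259/(259 − P);  ABV = (OG − FG)·131.25
OG = 259/(259 − 19.7) = 1.0823
FG = 259/(259 − 3.5) = 1.0137
ABV = (1.0823 − 1.0137)·131.25

9.0070 % ABV


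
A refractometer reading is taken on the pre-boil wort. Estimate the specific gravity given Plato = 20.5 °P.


SG = 259/(259 − P)
SG = 259/(259 − 20.5)

1.0860


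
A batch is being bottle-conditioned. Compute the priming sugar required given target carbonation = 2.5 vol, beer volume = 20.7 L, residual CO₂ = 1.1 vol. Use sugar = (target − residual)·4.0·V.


sugar = (2.5 − 1.1)·4.0·20.7

115.9200 g


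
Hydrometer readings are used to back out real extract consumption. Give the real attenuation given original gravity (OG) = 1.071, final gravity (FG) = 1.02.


AA = (OG−FG)/(OG−1)·100;  RA = AA·0.8192
AA = (1.071 − 1.02)/(1.071 − 1)·100 = 71.8310
RA = 71.8310·0.8192

58.8439 %


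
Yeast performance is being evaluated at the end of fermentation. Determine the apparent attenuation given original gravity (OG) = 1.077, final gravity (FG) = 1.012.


AA = (OG − FG)/(OG − 1) · 100
AA = (1.077 − 1.012)/(1.077 − 1) · 100

84.4156 %


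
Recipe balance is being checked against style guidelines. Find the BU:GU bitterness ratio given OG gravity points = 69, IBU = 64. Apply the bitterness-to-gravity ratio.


BU:GU = IBU / OG_points
BU:GU = 64 / 69

0.9275


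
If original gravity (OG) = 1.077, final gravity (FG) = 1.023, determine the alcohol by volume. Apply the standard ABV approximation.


ABV = (OG − FG) · 131.25
ABV = (1.077 − 1.023) · 131.25

7.0875 % ABV


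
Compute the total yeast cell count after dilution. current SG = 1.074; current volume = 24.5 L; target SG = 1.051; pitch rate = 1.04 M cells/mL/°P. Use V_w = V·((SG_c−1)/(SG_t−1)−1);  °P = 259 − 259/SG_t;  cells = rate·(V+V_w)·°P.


V_w = 24.5·((1.074−1)/(1.051−1)−1) = 11.0490
V_final = 24.5 + 11.0490 = 35.5490
°P = 259 − 259/1.051 = 12.5680
cells = 1.04·35.5490·12.5680

464.6524 billion cells


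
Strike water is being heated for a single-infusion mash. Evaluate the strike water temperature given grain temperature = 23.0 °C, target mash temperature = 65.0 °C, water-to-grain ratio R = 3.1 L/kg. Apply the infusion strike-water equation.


T_strike = (0.41/R)·(T_mash − T_grain) + T_mash
T_strike = (0.41/3.1)·(65.0 − 23.0) + 65.0

70.5548 °C


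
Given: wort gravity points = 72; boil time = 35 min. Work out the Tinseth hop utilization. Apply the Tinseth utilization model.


U = 1.65·0.000125^(GP/1000) · (1 − e^(−0.04·t))/4.15
bigness = 1.65·0.000125^(72/1000) = 0.8639
boil_factor = (1 − e^(−0.04·35))/4.15 = 0.1815
U = 0.8639 · 0.1815

0.1568


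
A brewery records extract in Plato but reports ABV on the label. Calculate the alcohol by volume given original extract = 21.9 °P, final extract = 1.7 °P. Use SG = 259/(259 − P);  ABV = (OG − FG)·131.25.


OG = 259/(259 − 21.9) = 1.0924
FG = 259/(259 − 1.7) = 1.0066
ABV = (1.0924 − 1.0066)·131.25

11.2559 % ABV


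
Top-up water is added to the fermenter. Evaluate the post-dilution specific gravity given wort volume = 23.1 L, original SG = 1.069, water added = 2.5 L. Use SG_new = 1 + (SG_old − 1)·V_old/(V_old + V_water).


pts = (1.069 − 1)·1000·23.1/(23.1 + 2.5) = 62.2617
SG_new = 1 + 62.2617/1000

1.0623


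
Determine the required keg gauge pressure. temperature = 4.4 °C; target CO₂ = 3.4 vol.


psi = vols/(0.01821 + 0.09011·e^(−0.04·T)) − 14.695
psi = 3.4/(0.01821 + 0.09011·e^(−0.04·4.4)) − 14.695

21.5609 psi


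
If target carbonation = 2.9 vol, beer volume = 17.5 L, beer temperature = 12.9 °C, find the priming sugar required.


residual = 14.695·(0.01821 + 0.09011·e^(−0.04·T));  sugar = (target − residual)·4.0·V
residual = 14.695·(0.01821 + 0.09011·e^(−0.04·12.9)) = 1.0580
sugar = (2.9 − 1.0580)·4.0·17.5

128.9403 g


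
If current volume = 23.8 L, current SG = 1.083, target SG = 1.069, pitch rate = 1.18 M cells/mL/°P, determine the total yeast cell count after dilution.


V_w = V·((SG_c−1)/(SG_t−1)−1);  °P = 259 − 259/SG_t;  cells = rate·(V+V_w)·°P
V_w = 23.8·((1.083−1)/(1.069−1)−1) = 4.8290
V_final = 23.8 + 4.8290 = 28.6290
°P = 259 − 259/1.069 = 16.7175
cells = 1.18·28.6290·16.7175

564.7537 billion cells


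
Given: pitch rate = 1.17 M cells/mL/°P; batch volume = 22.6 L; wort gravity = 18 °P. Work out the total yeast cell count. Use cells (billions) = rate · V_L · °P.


cells = 1.17 · 22.6 · 18

475.9560 billion cells


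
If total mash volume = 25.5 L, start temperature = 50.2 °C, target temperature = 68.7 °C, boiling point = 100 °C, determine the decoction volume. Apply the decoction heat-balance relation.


V_dec = V_total·(T_target − T_start)/(T_boil − T_start)
V_dec = 25.5·(68.7 − 50.2)/(100 − 50.2)

9.4729 L


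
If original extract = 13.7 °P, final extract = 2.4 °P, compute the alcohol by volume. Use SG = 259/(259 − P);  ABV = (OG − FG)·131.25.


OG = 259/(259 − 13.7) = 1.0558
FG = 259/(259 − 2.4) = 1.0094
ABV = (1.0558 − 1.0094)·131.25

6.1027 % ABV


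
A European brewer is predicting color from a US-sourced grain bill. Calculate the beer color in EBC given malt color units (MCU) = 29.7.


SRM = 1.4922·MCU^0.6859;  EBC = SRM·1.97
SRM = 1.4922·29.7^0.6859 = 15.2753
EBC = 15.2753·1.97

30.0924 EBC


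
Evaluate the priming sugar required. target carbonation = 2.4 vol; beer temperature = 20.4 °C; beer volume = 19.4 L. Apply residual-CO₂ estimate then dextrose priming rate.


residual = 14.695·(0.01821 + 0.09011·e^(−0.04·T));  sugar = (target − residual)·4.0·V
residual = 14.695·(0.01821 + 0.09011·e^(−0.04·20.4)) = 0.8531
sugar = (2.4 − 0.8531)·4.0·19.4

120.0365 g


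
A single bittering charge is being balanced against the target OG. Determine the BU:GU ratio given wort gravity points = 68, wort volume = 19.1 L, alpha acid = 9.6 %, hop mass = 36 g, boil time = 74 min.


U = 1.65·0.000125^(GP/1000)·(1−e^(−0.04t))/4.15;  IBU = (α/100)·m·U·1000/V;  BU:GU = IBU/GP
U = 1.65·0.000125^(68/1000)·(1−e^(−0.04·74))/4.15 = 0.2046
IBU = (9.6/100)·36·0.2046·1000/19.1 = 37.0218
BU:GU = 37.0218/68

0.5444


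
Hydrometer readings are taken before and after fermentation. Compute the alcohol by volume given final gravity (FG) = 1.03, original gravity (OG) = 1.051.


ABV = (OG − FG) · 131.25
ABV = (1.051 − 1.03) · 131.25

2.7562 % ABV


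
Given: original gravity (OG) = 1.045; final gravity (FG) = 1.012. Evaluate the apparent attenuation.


AA = (OG − FG)/(OG − 1) · 100
AA = (1.045 − 1.012)/(1.045 − 1) · 100

73.3333 %


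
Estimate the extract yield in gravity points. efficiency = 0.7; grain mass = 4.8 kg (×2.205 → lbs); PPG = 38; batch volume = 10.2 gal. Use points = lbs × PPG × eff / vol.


lbs = 4.8 × 2.205 = 10.5840
points = 10.5840 × 38 × 0.7 / 10.2

27.6014 points


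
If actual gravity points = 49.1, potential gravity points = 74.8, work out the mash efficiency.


efficiency = actual / potential × 100
efficiency = 49.1 / 74.8 × 100

65.6417 %


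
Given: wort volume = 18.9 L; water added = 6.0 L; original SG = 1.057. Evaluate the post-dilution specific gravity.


SG_new = 1 + (SG_old − 1)·V_old/(V_old + V_water)
pts = (1.057 − 1)·1000·18.9/(18.9 + 6.0) = 43.2651
SG_new = 1 + 43.2651/1000

1.0433


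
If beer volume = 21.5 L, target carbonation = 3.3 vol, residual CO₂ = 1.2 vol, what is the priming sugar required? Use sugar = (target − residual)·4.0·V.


sugar = (3.3 − 1.2)·4.0·21.5

180.6000 g


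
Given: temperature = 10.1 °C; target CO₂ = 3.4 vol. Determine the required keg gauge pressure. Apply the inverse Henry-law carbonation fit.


psi = vols/(0.01821 + 0.09011·e^(−0.04·T)) − 14.695
psi = 3.4/(0.01821 + 0.09011·e^(−0.04·10.1)) − 14.695

28.6882 psi


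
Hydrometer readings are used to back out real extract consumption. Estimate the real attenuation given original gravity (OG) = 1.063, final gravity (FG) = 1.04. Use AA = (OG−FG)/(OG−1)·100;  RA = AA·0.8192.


AA = (1.063 − 1.04)/(1.063 − 1)·100 = 36.5079
RA = 36.5079·0.8192

29.9073 %


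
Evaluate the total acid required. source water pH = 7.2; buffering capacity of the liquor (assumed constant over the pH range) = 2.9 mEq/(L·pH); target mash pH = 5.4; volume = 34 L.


acid = buffering capacity · (pH_source − pH_target) · V
acid = 2.9 · (7.2 − 5.4) · 34

177.4800 mEq


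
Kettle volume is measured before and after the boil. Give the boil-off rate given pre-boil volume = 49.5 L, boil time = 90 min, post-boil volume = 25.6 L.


rate = (V_pre − V_post) / (t_min/60)
rate = (49.5 − 25.6) / (90/60)

15.9333 L/hr


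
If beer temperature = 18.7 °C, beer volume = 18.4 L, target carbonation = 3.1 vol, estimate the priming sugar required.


residual = 14.695·(0.01821 + 0.09011·e^(−0.04·T));  sugar = (target − residual)·4.0·V
residual = 14.695·(0.01821 + 0.09011·e^(−0.04·18.7)) = 0.8943
sugar = (3.1 − 0.8943)·4.0·18.4

162.3366 g


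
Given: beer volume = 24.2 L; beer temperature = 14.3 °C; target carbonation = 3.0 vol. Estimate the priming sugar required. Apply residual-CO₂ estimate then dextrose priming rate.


residual = 14.695·(0.01821 + 0.09011·e^(−0.04·T));  sugar = (target − residual)·4.0·V
residual = 14.695·(0.01821 + 0.09011·e^(−0.04·14.3)) = 1.0149
sugar = (3.0 − 1.0149)·4.0·24.2

192.1529 g


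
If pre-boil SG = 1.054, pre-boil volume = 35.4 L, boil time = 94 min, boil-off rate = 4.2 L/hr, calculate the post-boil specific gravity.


V_post = V_pre − rate·(t/60);  SG_post = 1 + (SG_pre−1)·V_pre/V_post
V_post = 35.4 − 4.2·(94/60) = 28.8200
SG_post = 1 + (1.054 − 1)·35.4/28.8200

1.0663


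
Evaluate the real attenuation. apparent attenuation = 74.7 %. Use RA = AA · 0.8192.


RA = 74.7 · 0.8192

61.1942 %


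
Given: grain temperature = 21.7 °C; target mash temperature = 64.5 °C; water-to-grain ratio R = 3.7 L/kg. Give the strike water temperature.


T_strike = (0.41/R)·(T_mash − T_grain) + T_mash
T_strike = (0.41/3.7)·(64.5 − 21.7) + 64.5

69.2427 °C


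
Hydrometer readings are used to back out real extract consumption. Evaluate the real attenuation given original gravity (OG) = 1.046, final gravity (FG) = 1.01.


AA = (OG−FG)/(OG−1)·100;  RA = AA·0.8192
AA = (1.046 − 1.01)/(1.046 − 1)·100 = 78.2609
RA = 78.2609·0.8192

64.1113 %


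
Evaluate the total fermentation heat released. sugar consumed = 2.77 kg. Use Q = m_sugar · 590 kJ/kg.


Q = 2.77 · 590

1634.3000 kJ


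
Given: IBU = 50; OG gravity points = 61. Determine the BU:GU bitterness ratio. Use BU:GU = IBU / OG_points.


BU:GU = 50 / 61

0.8197


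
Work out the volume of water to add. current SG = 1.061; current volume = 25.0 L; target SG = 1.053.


V_water = V·((SG_curr − 1)/(SG_target − 1) − 1)
V_water = 25.0·((1.061 − 1)/(1.053 − 1) − 1)

3.7736 L


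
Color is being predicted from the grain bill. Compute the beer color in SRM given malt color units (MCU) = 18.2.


SRM = 1.4922 · MCU^0.6859
SRM = 1.4922 · 18.2^0.6859

10.9172 SRM


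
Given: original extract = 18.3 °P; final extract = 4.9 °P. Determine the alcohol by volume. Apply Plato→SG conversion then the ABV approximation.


SG = 259/(259 − P);  ABV = (OG − FG)·131.25
OG = 259/(259 − 18.3) = 1.0760
FG = 259/(259 − 4.9) = 1.0193
ABV = (1.0760 − 1.0193)·131.25

7.4477 % ABV


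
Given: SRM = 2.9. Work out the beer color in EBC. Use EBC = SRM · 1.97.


EBC = 2.9 · 1.97

5.7130 EBC


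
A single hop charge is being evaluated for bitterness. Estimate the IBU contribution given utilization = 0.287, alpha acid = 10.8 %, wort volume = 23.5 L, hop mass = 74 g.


IBU = (α/100)·mass·U·1000 / V
IBU = (10.8/100)·74·0.287·1000 / 23.5

97.6044 IBU


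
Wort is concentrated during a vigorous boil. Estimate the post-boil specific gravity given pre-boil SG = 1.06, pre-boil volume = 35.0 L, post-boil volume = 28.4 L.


SG_post = 1 + (SG_pre − 1)·V_pre/V_post
pts_pre = (1.06 − 1)·1000 = 60.0000
pts_post = 60.0000·35.0/28.4 = 73.9437
SG_post = 1 + 73.9437/1000

1.0739


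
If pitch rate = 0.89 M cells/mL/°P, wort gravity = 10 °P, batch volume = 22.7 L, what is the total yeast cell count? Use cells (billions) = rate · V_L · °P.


cells = 0.89 · 22.7 · 10

202.0300 billion cells


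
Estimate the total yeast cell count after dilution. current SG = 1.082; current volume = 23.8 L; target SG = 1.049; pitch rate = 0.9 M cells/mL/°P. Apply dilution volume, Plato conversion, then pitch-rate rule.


V_w = V·((SG_c−1)/(SG_t−1)−1);  °P = 259 − 259/SG_t;  cells = rate·(V+V_w)·°P
V_w = 23.8·((1.082−1)/(1.049−1)−1) = 16.0286
V_final = 23.8 + 16.0286 = 39.8286
°P = 259 − 259/1.049 = 12.0982
cells = 0.9·39.8286·12.0982

433.6682 billion cells


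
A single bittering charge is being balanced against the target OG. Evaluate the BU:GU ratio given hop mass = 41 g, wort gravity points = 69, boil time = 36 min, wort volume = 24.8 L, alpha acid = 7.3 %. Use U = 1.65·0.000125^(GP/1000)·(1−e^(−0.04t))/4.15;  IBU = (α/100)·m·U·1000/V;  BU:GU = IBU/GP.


U = 1.65·0.000125^(69/1000)·(1−e^(−0.04·36))/4.15 = 0.1632
IBU = (7.3/100)·41·0.1632·1000/24.8 = 19.6944
BU:GU = 19.6944/69

0.2854


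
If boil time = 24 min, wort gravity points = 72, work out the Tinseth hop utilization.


U = 1.65·0.000125^(GP/1000) · (1 − e^(−0.04·t))/4.15
bigness = 1.65·0.000125^(72/1000) = 0.8639
boil_factor = (1 − e^(−0.04·24))/4.15 = 0.1487
U = 0.8639 · 0.1487

0.1285


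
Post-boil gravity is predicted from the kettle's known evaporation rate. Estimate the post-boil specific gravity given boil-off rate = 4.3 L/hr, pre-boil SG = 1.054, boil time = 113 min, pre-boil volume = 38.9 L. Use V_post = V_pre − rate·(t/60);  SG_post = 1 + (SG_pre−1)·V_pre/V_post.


V_post = 38.9 − 4.3·(113/60) = 30.8017
SG_post = 1 + (1.054 − 1)·38.9/30.8017

1.0682
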